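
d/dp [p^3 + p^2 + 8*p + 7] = 3*p^2 + 2*p + 8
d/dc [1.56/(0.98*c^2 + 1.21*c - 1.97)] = (-3.0576*c - 1.8876)/(0.98*c^2 + 1.21*c - 1.97)^2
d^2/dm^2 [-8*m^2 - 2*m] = -16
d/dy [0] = 0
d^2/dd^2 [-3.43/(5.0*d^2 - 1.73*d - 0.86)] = (-171.5*d^2 + 59.339*d + 3.43*(10.0*d - 1.73)*(20.0*d - 3.46) + 29.498)/(-5.0*d^2 + 1.73*d + 0.86)^3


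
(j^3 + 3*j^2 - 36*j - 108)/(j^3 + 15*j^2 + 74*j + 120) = (j^2 - 3*j - 18)/(j^2 + 9*j + 20)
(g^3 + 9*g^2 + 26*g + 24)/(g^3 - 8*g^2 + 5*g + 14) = (g^3 + 9*g^2 + 26*g + 24)/(g^3 - 8*g^2 + 5*g + 14)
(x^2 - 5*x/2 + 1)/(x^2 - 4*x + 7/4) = 2*(x - 2)/(2*x - 7)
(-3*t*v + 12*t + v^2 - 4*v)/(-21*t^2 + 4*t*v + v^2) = (v - 4)/(7*t + v)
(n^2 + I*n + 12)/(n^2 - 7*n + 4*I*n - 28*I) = (n - 3*I)/(n - 7)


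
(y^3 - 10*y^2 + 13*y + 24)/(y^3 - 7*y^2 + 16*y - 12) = (y^2 - 7*y - 8)/(y^2 - 4*y + 4)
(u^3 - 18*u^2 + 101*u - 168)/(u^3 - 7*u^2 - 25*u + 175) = (u^2 - 11*u + 24)/(u^2 - 25)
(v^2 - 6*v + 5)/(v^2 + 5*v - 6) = (v - 5)/(v + 6)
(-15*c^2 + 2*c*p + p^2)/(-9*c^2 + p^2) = (5*c + p)/(3*c + p)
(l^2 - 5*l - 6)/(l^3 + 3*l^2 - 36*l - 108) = (l + 1)/(l^2 + 9*l + 18)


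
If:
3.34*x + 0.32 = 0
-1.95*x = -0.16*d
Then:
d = -1.17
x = -0.10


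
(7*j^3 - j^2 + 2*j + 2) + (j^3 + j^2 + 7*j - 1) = 8*j^3 + 9*j + 1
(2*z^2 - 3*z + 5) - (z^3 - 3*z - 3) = -z^3 + 2*z^2 + 8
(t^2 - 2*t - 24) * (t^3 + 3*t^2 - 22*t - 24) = t^5 + t^4 - 52*t^3 - 52*t^2 + 576*t + 576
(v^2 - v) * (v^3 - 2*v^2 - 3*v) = v^5 - 3*v^4 - v^3 + 3*v^2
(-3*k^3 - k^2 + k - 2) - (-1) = -3*k^3 - k^2 + k - 1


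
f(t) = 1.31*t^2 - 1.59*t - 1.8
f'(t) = 2.62*t - 1.59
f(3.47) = 8.46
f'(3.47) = 7.50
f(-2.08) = 7.17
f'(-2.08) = -7.04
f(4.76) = 20.31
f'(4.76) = 10.88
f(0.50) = -2.27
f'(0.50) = -0.28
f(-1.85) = 5.62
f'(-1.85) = -6.44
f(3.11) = 5.93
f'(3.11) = 6.56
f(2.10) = 0.64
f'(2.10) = 3.91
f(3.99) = 12.71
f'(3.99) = 8.86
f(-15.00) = 316.80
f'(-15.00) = -40.89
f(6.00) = 35.82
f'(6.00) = 14.13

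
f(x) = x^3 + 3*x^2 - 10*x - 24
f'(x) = 3*x^2 + 6*x - 10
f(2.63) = -11.36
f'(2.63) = 26.53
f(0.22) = -26.04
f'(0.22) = -8.53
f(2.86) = -4.67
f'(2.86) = 31.70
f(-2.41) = 3.53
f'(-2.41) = -7.04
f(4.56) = 87.60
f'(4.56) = 79.74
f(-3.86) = 1.79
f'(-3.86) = 11.54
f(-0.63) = -16.76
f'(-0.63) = -12.59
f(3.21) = 7.89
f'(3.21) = 40.17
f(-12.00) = -1200.00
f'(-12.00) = 350.00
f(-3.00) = 6.00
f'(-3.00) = -1.00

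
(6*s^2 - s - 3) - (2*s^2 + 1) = 4*s^2 - s - 4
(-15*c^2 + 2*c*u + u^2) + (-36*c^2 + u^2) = -51*c^2 + 2*c*u + 2*u^2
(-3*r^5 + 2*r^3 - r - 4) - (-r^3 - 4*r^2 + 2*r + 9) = -3*r^5 + 3*r^3 + 4*r^2 - 3*r - 13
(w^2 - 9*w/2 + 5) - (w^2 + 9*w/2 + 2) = 3 - 9*w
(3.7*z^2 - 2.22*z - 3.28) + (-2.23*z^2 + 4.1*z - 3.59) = 1.47*z^2 + 1.88*z - 6.87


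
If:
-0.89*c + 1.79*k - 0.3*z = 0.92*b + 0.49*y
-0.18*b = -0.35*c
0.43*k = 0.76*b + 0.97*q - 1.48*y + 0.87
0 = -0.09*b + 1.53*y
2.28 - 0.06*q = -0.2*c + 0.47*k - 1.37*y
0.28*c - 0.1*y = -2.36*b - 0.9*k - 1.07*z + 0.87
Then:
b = -42.61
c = -21.92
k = -14.61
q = 22.19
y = -2.51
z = 112.60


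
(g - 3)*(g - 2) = g^2 - 5*g + 6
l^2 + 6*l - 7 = (l - 1)*(l + 7)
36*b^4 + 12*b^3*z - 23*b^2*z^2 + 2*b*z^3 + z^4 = (-3*b + z)*(-2*b + z)*(b + z)*(6*b + z)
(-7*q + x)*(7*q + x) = -49*q^2 + x^2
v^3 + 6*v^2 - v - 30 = (v - 2)*(v + 3)*(v + 5)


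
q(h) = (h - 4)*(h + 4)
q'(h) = 2*h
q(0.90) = -15.19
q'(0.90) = 1.80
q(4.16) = 1.31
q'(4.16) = 8.32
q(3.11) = -6.33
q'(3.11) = 6.22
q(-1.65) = -13.28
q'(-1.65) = -3.30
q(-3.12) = -6.27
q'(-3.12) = -6.24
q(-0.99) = -15.02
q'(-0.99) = -1.98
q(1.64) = -13.31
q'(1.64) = 3.28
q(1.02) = -14.96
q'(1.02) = 2.04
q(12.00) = 128.00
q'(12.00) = 24.00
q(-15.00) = 209.00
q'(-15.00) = -30.00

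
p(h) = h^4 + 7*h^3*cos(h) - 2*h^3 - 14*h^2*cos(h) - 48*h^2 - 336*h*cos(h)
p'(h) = -7*h^3*sin(h) + 4*h^3 + 14*h^2*sin(h) + 21*h^2*cos(h) - 6*h^2 + 336*h*sin(h) - 28*h*cos(h) - 96*h - 336*cos(h)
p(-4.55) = -470.44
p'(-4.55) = -672.73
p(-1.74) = -210.73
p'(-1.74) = 663.63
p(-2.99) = -980.16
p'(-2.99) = 294.83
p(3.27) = 526.54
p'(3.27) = -165.40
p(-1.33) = 19.66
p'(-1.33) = 439.21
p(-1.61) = -127.99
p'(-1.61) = 606.68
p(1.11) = -229.61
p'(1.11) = 80.73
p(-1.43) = -27.59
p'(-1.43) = 504.92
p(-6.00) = 0.00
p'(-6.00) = 60.58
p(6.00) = -1831.85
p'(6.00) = 32.31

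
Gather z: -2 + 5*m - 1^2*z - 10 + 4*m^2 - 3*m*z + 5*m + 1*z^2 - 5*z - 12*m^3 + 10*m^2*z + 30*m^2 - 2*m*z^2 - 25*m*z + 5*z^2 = -12*m^3 + 34*m^2 + 10*m + z^2*(6 - 2*m) + z*(10*m^2 - 28*m - 6) - 12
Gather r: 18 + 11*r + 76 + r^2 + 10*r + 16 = r^2 + 21*r + 110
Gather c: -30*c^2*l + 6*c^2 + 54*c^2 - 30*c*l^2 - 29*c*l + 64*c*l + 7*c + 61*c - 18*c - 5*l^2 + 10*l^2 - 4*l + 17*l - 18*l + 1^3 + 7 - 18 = c^2*(60 - 30*l) + c*(-30*l^2 + 35*l + 50) + 5*l^2 - 5*l - 10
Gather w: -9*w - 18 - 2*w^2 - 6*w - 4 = -2*w^2 - 15*w - 22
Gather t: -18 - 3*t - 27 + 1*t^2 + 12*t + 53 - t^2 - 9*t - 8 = 0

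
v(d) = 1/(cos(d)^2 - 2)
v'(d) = 2*sin(d)*cos(d)/(cos(d)^2 - 2)^2 = 4*sin(2*d)/(3 - cos(2*d))^2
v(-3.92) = -0.67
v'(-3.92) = -0.45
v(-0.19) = -0.97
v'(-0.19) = -0.35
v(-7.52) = -0.53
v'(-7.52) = -0.17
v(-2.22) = -0.61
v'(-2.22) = 0.36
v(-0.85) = -0.64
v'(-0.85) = -0.41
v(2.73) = -0.86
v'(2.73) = -0.54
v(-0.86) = -0.64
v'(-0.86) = -0.40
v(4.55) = -0.51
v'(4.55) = 0.08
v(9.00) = -0.85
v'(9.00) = -0.55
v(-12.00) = -0.78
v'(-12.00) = 0.55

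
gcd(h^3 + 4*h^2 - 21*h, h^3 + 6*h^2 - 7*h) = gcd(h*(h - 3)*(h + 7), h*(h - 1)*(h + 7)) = h^2 + 7*h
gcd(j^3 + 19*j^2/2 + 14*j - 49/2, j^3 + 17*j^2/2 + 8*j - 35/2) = j^2 + 6*j - 7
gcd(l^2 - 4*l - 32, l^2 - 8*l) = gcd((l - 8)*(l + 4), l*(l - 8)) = l - 8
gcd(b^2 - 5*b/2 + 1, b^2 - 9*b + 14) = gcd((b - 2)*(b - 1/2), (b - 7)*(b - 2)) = b - 2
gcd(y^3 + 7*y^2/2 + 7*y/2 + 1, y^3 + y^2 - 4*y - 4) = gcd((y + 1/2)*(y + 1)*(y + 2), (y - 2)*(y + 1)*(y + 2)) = y^2 + 3*y + 2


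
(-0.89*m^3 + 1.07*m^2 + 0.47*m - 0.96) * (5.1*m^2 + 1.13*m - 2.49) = -4.539*m^5 + 4.4513*m^4 + 5.8222*m^3 - 7.0292*m^2 - 2.2551*m + 2.3904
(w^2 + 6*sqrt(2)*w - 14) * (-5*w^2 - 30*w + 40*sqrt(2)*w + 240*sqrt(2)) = -5*w^4 - 30*w^3 + 10*sqrt(2)*w^3 + 60*sqrt(2)*w^2 + 550*w^2 - 560*sqrt(2)*w + 3300*w - 3360*sqrt(2)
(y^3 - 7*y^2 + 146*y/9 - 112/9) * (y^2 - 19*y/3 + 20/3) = y^5 - 40*y^4/3 + 605*y^3/9 - 4370*y^2/27 + 5048*y/27 - 2240/27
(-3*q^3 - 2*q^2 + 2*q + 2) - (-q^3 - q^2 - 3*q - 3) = -2*q^3 - q^2 + 5*q + 5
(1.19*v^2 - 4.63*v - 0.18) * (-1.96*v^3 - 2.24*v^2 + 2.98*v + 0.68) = -2.3324*v^5 + 6.4092*v^4 + 14.2702*v^3 - 12.585*v^2 - 3.6848*v - 0.1224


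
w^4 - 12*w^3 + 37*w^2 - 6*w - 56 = (w - 7)*(w - 4)*(w - 2)*(w + 1)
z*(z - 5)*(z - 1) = z^3 - 6*z^2 + 5*z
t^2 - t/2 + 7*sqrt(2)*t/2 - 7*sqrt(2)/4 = (t - 1/2)*(t + 7*sqrt(2)/2)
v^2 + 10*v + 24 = (v + 4)*(v + 6)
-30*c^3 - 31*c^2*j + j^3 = (-6*c + j)*(c + j)*(5*c + j)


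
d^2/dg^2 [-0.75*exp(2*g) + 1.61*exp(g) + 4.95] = (1.61 - 3.0*exp(g))*exp(g)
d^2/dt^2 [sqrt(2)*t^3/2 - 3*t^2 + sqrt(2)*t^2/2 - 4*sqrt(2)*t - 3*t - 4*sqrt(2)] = 3*sqrt(2)*t - 6 + sqrt(2)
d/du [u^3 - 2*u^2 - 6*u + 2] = 3*u^2 - 4*u - 6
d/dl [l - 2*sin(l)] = 1 - 2*cos(l)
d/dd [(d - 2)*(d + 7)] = 2*d + 5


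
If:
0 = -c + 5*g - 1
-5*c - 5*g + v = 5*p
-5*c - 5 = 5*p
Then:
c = v + 4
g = v/5 + 1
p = -v - 5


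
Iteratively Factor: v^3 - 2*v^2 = (v - 2)*(v^2) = v*(v - 2)*(v)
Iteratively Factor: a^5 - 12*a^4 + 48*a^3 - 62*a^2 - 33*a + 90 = (a - 3)*(a^4 - 9*a^3 + 21*a^2 + a - 30) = (a - 3)^2*(a^3 - 6*a^2 + 3*a + 10) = (a - 3)^2*(a + 1)*(a^2 - 7*a + 10) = (a - 3)^2*(a - 2)*(a + 1)*(a - 5)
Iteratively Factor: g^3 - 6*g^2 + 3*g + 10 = (g - 5)*(g^2 - g - 2) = (g - 5)*(g + 1)*(g - 2)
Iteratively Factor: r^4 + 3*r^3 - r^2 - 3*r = (r)*(r^3 + 3*r^2 - r - 3) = r*(r + 3)*(r^2 - 1) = r*(r + 1)*(r + 3)*(r - 1)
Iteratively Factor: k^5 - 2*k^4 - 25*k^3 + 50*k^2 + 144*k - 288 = (k - 2)*(k^4 - 25*k^2 + 144) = (k - 2)*(k + 4)*(k^3 - 4*k^2 - 9*k + 36) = (k - 3)*(k - 2)*(k + 4)*(k^2 - k - 12) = (k - 3)*(k - 2)*(k + 3)*(k + 4)*(k - 4)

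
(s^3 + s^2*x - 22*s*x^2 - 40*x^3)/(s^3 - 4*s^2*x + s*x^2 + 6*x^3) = (s^3 + s^2*x - 22*s*x^2 - 40*x^3)/(s^3 - 4*s^2*x + s*x^2 + 6*x^3)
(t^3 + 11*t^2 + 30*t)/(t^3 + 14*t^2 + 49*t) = (t^2 + 11*t + 30)/(t^2 + 14*t + 49)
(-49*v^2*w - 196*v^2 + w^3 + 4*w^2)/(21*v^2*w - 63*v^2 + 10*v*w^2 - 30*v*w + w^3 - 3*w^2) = (-7*v*w - 28*v + w^2 + 4*w)/(3*v*w - 9*v + w^2 - 3*w)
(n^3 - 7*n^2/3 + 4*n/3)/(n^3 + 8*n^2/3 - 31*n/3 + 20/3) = n/(n + 5)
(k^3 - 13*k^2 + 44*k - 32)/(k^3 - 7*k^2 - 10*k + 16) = (k - 4)/(k + 2)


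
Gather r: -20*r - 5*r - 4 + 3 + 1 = -25*r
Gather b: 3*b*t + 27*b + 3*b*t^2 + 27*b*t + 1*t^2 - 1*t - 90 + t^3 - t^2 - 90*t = b*(3*t^2 + 30*t + 27) + t^3 - 91*t - 90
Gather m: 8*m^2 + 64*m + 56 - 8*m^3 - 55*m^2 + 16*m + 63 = -8*m^3 - 47*m^2 + 80*m + 119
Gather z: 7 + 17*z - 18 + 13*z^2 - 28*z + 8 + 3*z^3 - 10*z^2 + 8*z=3*z^3 + 3*z^2 - 3*z - 3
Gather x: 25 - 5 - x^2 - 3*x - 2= -x^2 - 3*x + 18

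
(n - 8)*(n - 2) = n^2 - 10*n + 16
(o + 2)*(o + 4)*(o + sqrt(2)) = o^3 + sqrt(2)*o^2 + 6*o^2 + 8*o + 6*sqrt(2)*o + 8*sqrt(2)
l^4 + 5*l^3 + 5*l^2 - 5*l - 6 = (l - 1)*(l + 1)*(l + 2)*(l + 3)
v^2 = v^2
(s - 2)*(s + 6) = s^2 + 4*s - 12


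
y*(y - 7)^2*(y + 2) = y^4 - 12*y^3 + 21*y^2 + 98*y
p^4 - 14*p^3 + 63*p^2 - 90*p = p*(p - 6)*(p - 5)*(p - 3)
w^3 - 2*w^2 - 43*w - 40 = (w - 8)*(w + 1)*(w + 5)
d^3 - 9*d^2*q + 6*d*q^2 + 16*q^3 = (d - 8*q)*(d - 2*q)*(d + q)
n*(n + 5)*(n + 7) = n^3 + 12*n^2 + 35*n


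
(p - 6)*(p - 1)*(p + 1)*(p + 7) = p^4 + p^3 - 43*p^2 - p + 42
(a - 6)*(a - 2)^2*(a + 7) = a^4 - 3*a^3 - 42*a^2 + 172*a - 168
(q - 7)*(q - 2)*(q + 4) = q^3 - 5*q^2 - 22*q + 56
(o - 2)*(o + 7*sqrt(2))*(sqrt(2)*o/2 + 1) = sqrt(2)*o^3/2 - sqrt(2)*o^2 + 8*o^2 - 16*o + 7*sqrt(2)*o - 14*sqrt(2)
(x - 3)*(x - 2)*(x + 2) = x^3 - 3*x^2 - 4*x + 12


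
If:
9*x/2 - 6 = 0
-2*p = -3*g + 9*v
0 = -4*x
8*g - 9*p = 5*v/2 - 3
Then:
No Solution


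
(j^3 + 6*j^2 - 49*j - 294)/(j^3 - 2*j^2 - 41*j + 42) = (j + 7)/(j - 1)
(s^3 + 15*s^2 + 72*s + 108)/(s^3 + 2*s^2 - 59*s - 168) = (s^2 + 12*s + 36)/(s^2 - s - 56)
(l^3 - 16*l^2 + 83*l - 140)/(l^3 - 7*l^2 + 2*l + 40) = (l - 7)/(l + 2)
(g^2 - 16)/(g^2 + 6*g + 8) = (g - 4)/(g + 2)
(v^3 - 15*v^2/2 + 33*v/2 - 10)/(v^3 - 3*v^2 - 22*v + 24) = (v^2 - 13*v/2 + 10)/(v^2 - 2*v - 24)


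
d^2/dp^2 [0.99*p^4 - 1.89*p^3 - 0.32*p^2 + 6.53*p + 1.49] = 11.88*p^2 - 11.34*p - 0.64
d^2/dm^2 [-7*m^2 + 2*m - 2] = -14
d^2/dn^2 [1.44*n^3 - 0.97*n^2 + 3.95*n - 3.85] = 8.64*n - 1.94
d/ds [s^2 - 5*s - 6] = 2*s - 5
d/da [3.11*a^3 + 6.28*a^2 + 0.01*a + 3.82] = 9.33*a^2 + 12.56*a + 0.01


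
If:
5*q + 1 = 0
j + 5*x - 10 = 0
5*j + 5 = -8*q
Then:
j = -17/25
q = -1/5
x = 267/125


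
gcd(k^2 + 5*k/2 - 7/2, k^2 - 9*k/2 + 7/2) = k - 1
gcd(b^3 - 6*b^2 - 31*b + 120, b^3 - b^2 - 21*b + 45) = b^2 + 2*b - 15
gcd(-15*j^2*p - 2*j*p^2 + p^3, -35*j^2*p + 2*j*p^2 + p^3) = -5*j*p + p^2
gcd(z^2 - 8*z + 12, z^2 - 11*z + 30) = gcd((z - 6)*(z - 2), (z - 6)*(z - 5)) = z - 6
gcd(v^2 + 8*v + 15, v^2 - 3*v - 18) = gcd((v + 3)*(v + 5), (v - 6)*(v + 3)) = v + 3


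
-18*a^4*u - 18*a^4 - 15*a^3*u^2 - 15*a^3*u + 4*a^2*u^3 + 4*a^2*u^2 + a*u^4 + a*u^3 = (-3*a + u)*(a + u)*(6*a + u)*(a*u + a)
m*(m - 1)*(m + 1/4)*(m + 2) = m^4 + 5*m^3/4 - 7*m^2/4 - m/2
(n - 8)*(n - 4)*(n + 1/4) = n^3 - 47*n^2/4 + 29*n + 8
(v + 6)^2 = v^2 + 12*v + 36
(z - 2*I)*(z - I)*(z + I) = z^3 - 2*I*z^2 + z - 2*I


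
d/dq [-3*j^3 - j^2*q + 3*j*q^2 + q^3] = -j^2 + 6*j*q + 3*q^2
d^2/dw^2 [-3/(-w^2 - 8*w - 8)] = 6*(-w^2 - 8*w + 4*(w + 4)^2 - 8)/(w^2 + 8*w + 8)^3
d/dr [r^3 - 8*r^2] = r*(3*r - 16)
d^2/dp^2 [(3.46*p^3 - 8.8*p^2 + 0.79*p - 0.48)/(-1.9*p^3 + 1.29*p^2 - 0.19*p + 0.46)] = (46.5750800000001*p^6 - 9.61703999999986*p^5 - 22.93794*p^4 + 94.964498*p^3 - 31.970328*p^2 + 0.231132000000001*p + 3.05106)/(6.859*p^9 - 13.9707*p^8 + 11.54307*p^7 - 9.922629*p^6 + 7.919067*p^5 - 3.432525*p^4 + 1.889455*p^3 - 0.86871*p^2 + 0.120612*p - 0.097336)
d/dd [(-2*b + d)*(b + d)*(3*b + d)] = -5*b^2 + 4*b*d + 3*d^2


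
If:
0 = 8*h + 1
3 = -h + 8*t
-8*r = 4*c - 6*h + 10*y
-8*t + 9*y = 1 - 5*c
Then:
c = 31/40 - 9*y/5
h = -1/8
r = -7*y/20 - 77/160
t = 23/64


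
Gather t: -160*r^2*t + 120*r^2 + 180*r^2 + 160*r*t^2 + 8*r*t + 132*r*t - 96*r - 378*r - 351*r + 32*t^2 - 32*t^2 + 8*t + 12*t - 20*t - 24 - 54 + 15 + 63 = 300*r^2 + 160*r*t^2 - 825*r + t*(-160*r^2 + 140*r)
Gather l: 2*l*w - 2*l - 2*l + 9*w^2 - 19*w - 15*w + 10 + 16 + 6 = l*(2*w - 4) + 9*w^2 - 34*w + 32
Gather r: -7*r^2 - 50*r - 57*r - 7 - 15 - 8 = -7*r^2 - 107*r - 30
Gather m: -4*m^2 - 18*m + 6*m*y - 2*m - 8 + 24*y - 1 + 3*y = -4*m^2 + m*(6*y - 20) + 27*y - 9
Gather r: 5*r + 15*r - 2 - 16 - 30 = 20*r - 48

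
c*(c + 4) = c^2 + 4*c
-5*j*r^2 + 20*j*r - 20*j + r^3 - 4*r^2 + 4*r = (-5*j + r)*(r - 2)^2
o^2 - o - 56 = (o - 8)*(o + 7)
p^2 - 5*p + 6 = (p - 3)*(p - 2)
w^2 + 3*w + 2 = (w + 1)*(w + 2)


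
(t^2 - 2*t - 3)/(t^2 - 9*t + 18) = (t + 1)/(t - 6)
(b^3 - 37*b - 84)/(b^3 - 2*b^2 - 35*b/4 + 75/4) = 4*(b^2 - 3*b - 28)/(4*b^2 - 20*b + 25)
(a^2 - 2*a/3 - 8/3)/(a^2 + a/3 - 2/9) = 3*(3*a^2 - 2*a - 8)/(9*a^2 + 3*a - 2)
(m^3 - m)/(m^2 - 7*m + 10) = (m^3 - m)/(m^2 - 7*m + 10)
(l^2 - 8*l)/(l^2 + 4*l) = (l - 8)/(l + 4)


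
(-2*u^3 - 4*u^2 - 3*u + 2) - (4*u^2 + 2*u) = -2*u^3 - 8*u^2 - 5*u + 2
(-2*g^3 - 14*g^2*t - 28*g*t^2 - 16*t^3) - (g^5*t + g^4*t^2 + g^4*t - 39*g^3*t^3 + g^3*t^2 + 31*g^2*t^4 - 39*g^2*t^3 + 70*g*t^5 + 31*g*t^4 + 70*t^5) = -g^5*t - g^4*t^2 - g^4*t + 39*g^3*t^3 - g^3*t^2 - 2*g^3 - 31*g^2*t^4 + 39*g^2*t^3 - 14*g^2*t - 70*g*t^5 - 31*g*t^4 - 28*g*t^2 - 70*t^5 - 16*t^3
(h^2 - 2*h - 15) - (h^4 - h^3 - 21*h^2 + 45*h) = -h^4 + h^3 + 22*h^2 - 47*h - 15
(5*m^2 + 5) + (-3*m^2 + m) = 2*m^2 + m + 5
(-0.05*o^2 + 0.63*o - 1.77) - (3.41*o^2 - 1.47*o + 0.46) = -3.46*o^2 + 2.1*o - 2.23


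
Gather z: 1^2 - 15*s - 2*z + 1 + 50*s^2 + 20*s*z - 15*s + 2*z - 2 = 50*s^2 + 20*s*z - 30*s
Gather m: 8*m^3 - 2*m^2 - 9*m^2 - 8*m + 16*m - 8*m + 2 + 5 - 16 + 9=8*m^3 - 11*m^2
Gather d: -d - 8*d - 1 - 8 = -9*d - 9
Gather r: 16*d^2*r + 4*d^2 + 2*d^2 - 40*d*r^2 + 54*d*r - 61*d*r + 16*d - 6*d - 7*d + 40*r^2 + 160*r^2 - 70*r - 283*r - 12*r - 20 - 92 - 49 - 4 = 6*d^2 + 3*d + r^2*(200 - 40*d) + r*(16*d^2 - 7*d - 365) - 165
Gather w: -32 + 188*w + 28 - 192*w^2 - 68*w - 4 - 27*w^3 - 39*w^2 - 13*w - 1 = -27*w^3 - 231*w^2 + 107*w - 9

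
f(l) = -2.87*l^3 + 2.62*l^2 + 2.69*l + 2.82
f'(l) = -8.61*l^2 + 5.24*l + 2.69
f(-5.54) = 556.32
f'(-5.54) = -290.59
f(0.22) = 3.51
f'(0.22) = 3.43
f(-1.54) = 15.37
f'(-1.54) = -25.80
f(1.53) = 2.79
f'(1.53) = -9.45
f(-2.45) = 54.16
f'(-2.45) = -61.83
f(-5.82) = 641.69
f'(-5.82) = -319.45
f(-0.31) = 2.32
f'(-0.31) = 0.24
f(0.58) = 4.70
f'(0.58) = 2.83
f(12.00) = -4546.98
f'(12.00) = -1174.27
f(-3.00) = 95.82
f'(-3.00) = -90.52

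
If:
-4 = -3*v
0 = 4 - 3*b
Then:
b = 4/3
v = 4/3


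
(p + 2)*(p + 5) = p^2 + 7*p + 10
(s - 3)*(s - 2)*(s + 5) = s^3 - 19*s + 30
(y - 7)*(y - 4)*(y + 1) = y^3 - 10*y^2 + 17*y + 28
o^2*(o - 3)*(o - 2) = o^4 - 5*o^3 + 6*o^2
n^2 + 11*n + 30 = (n + 5)*(n + 6)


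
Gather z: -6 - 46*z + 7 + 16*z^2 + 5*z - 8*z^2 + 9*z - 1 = 8*z^2 - 32*z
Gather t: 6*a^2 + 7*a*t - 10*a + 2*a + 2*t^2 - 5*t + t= 6*a^2 - 8*a + 2*t^2 + t*(7*a - 4)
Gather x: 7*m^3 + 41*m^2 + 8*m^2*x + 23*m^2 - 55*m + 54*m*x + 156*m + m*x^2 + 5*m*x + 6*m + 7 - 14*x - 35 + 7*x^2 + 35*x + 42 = 7*m^3 + 64*m^2 + 107*m + x^2*(m + 7) + x*(8*m^2 + 59*m + 21) + 14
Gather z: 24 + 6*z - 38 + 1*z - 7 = 7*z - 21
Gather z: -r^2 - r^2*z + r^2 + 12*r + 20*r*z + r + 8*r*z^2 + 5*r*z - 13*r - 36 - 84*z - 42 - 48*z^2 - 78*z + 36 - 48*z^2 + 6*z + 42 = z^2*(8*r - 96) + z*(-r^2 + 25*r - 156)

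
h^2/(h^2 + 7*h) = h/(h + 7)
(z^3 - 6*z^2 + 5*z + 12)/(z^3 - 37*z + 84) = (z + 1)/(z + 7)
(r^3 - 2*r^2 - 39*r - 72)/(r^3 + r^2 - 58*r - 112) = (r^2 + 6*r + 9)/(r^2 + 9*r + 14)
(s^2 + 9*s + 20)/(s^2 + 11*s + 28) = (s + 5)/(s + 7)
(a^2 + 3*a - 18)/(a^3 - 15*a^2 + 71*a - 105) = (a + 6)/(a^2 - 12*a + 35)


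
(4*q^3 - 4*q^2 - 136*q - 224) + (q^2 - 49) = 4*q^3 - 3*q^2 - 136*q - 273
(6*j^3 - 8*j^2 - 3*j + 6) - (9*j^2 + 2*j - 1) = 6*j^3 - 17*j^2 - 5*j + 7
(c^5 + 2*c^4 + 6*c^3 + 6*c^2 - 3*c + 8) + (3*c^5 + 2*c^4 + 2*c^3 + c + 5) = 4*c^5 + 4*c^4 + 8*c^3 + 6*c^2 - 2*c + 13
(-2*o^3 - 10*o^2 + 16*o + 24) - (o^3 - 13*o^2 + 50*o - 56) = -3*o^3 + 3*o^2 - 34*o + 80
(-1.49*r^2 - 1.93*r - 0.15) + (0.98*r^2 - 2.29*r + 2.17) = -0.51*r^2 - 4.22*r + 2.02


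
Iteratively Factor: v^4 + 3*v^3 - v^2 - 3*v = (v)*(v^3 + 3*v^2 - v - 3) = v*(v - 1)*(v^2 + 4*v + 3) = v*(v - 1)*(v + 1)*(v + 3)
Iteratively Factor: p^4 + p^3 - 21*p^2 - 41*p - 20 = (p + 1)*(p^3 - 21*p - 20) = (p - 5)*(p + 1)*(p^2 + 5*p + 4) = (p - 5)*(p + 1)*(p + 4)*(p + 1)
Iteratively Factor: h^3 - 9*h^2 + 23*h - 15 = (h - 1)*(h^2 - 8*h + 15) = (h - 5)*(h - 1)*(h - 3)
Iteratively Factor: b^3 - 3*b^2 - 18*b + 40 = (b - 5)*(b^2 + 2*b - 8) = (b - 5)*(b + 4)*(b - 2)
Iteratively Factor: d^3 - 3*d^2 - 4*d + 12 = (d - 3)*(d^2 - 4) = (d - 3)*(d + 2)*(d - 2)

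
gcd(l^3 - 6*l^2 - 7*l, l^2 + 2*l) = l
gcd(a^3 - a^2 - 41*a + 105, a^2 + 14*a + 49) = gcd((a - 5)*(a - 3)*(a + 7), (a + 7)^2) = a + 7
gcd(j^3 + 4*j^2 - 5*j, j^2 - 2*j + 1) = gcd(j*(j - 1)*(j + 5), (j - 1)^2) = j - 1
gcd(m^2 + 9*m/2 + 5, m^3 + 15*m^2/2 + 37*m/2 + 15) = m^2 + 9*m/2 + 5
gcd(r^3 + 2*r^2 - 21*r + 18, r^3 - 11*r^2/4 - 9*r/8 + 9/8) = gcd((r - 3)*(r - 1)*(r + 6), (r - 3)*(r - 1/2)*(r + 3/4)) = r - 3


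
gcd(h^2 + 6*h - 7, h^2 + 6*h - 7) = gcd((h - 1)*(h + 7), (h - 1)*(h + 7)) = h^2 + 6*h - 7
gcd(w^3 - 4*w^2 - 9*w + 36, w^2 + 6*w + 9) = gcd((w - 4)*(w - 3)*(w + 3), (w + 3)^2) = w + 3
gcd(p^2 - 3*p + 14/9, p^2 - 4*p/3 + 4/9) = p - 2/3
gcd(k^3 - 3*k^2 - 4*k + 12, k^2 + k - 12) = k - 3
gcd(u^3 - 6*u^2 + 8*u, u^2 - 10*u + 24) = u - 4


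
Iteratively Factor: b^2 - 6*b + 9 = (b - 3)*(b - 3)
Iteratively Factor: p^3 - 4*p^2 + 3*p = (p)*(p^2 - 4*p + 3) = p*(p - 3)*(p - 1)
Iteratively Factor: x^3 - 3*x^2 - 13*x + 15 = (x - 1)*(x^2 - 2*x - 15) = (x - 1)*(x + 3)*(x - 5)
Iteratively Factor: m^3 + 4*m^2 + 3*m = (m + 3)*(m^2 + m) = m*(m + 3)*(m + 1)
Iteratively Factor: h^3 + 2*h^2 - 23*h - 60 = (h - 5)*(h^2 + 7*h + 12) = (h - 5)*(h + 3)*(h + 4)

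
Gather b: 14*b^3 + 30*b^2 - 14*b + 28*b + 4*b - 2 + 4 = 14*b^3 + 30*b^2 + 18*b + 2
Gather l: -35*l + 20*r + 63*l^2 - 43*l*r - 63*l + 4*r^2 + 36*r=63*l^2 + l*(-43*r - 98) + 4*r^2 + 56*r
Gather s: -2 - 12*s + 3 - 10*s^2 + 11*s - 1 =-10*s^2 - s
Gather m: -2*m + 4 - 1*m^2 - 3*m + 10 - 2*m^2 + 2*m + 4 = -3*m^2 - 3*m + 18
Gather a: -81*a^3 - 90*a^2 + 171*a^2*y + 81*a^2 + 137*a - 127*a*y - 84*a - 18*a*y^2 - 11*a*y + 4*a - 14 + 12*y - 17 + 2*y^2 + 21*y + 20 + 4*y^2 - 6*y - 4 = -81*a^3 + a^2*(171*y - 9) + a*(-18*y^2 - 138*y + 57) + 6*y^2 + 27*y - 15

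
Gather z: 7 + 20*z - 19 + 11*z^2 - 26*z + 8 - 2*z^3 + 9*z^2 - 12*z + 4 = -2*z^3 + 20*z^2 - 18*z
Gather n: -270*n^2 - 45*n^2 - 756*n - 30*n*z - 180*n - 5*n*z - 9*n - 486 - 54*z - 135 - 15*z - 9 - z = -315*n^2 + n*(-35*z - 945) - 70*z - 630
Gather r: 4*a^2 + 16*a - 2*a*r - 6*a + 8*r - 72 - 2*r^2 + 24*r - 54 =4*a^2 + 10*a - 2*r^2 + r*(32 - 2*a) - 126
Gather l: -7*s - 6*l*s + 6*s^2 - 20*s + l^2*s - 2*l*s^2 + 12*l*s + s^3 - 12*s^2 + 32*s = l^2*s + l*(-2*s^2 + 6*s) + s^3 - 6*s^2 + 5*s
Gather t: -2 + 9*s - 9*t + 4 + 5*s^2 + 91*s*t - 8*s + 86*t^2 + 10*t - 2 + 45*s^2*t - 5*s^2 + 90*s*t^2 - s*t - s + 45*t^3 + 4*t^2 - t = 45*t^3 + t^2*(90*s + 90) + t*(45*s^2 + 90*s)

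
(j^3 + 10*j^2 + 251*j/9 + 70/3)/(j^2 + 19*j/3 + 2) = (9*j^2 + 36*j + 35)/(3*(3*j + 1))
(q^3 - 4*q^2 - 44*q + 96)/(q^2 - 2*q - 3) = (-q^3 + 4*q^2 + 44*q - 96)/(-q^2 + 2*q + 3)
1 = 1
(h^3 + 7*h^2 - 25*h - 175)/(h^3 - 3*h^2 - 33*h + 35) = (h^2 + 2*h - 35)/(h^2 - 8*h + 7)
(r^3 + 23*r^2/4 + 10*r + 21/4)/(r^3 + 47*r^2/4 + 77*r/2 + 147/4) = (r + 1)/(r + 7)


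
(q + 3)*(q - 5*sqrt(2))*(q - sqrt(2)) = q^3 - 6*sqrt(2)*q^2 + 3*q^2 - 18*sqrt(2)*q + 10*q + 30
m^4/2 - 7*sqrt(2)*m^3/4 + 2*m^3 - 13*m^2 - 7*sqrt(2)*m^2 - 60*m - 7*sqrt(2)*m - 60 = (m/2 + 1)*(m + 2)*(m - 6*sqrt(2))*(m + 5*sqrt(2)/2)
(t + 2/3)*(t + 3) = t^2 + 11*t/3 + 2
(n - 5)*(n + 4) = n^2 - n - 20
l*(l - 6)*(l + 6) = l^3 - 36*l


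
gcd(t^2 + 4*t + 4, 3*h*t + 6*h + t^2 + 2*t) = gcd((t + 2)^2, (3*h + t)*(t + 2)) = t + 2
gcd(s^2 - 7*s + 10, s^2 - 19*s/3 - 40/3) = 1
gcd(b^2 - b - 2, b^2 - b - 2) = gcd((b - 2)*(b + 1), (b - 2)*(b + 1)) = b^2 - b - 2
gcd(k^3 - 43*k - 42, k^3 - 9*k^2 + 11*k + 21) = k^2 - 6*k - 7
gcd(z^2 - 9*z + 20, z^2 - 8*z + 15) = z - 5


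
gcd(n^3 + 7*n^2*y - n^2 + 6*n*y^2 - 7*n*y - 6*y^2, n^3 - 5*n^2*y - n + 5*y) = n - 1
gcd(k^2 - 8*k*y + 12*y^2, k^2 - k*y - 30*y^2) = -k + 6*y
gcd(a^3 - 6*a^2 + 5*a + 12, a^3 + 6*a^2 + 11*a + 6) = a + 1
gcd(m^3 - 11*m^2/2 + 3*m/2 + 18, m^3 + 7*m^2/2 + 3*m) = m + 3/2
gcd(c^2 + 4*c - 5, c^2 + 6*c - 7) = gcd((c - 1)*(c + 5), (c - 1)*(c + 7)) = c - 1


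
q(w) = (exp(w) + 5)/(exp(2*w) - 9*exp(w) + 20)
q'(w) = (exp(w) + 5)*(-2*exp(2*w) + 9*exp(w))/(exp(2*w) - 9*exp(w) + 20)^2 + exp(w)/(exp(2*w) - 9*exp(w) + 20)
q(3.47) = 0.05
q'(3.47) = -0.07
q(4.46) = 0.01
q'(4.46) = -0.02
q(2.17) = 0.77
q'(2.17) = -2.72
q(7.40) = 0.00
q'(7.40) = -0.00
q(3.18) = 0.08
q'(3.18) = -0.12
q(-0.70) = 0.35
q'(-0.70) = 0.12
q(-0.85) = 0.33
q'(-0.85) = 0.10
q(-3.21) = 0.26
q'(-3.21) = 0.01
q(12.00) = 0.00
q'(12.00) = 0.00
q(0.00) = 0.50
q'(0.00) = 0.38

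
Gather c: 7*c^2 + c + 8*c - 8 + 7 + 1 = 7*c^2 + 9*c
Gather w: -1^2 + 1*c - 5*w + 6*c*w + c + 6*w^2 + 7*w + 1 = 2*c + 6*w^2 + w*(6*c + 2)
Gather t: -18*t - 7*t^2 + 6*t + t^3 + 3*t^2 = t^3 - 4*t^2 - 12*t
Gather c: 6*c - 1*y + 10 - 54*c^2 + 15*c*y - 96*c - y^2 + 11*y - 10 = -54*c^2 + c*(15*y - 90) - y^2 + 10*y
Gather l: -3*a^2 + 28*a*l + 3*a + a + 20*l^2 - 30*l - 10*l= -3*a^2 + 4*a + 20*l^2 + l*(28*a - 40)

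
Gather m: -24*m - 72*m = -96*m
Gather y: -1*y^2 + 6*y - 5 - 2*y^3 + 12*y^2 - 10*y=-2*y^3 + 11*y^2 - 4*y - 5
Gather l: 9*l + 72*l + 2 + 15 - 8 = 81*l + 9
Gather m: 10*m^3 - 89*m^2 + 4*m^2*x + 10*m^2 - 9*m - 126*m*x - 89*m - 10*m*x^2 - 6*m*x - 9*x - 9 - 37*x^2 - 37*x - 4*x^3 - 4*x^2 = 10*m^3 + m^2*(4*x - 79) + m*(-10*x^2 - 132*x - 98) - 4*x^3 - 41*x^2 - 46*x - 9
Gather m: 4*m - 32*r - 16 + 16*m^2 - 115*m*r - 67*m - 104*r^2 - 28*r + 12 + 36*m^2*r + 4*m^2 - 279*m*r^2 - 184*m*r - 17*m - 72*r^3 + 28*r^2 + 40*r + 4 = m^2*(36*r + 20) + m*(-279*r^2 - 299*r - 80) - 72*r^3 - 76*r^2 - 20*r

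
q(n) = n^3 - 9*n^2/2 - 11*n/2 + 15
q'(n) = 3*n^2 - 9*n - 11/2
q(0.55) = 10.78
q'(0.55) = -9.54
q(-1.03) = 14.80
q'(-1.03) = 6.95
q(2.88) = -14.28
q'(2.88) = -6.54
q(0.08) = 14.53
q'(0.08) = -6.20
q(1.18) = 3.89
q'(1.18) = -11.94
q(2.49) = -11.16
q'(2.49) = -9.31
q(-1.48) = 10.04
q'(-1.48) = 14.39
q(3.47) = -16.49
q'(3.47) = -0.61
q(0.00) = 15.00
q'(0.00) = -5.50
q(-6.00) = -330.00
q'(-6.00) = 156.50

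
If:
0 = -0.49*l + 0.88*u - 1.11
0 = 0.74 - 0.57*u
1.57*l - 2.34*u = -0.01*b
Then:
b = 293.39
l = 0.07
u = 1.30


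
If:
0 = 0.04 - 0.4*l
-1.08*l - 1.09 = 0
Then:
No Solution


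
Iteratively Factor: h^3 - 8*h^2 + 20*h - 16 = (h - 2)*(h^2 - 6*h + 8) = (h - 2)^2*(h - 4)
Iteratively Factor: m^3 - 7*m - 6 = (m - 3)*(m^2 + 3*m + 2) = (m - 3)*(m + 1)*(m + 2)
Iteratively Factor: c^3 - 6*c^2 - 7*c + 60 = (c - 5)*(c^2 - c - 12) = (c - 5)*(c + 3)*(c - 4)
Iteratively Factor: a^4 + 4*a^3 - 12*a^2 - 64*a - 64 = (a + 2)*(a^3 + 2*a^2 - 16*a - 32) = (a + 2)*(a + 4)*(a^2 - 2*a - 8) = (a - 4)*(a + 2)*(a + 4)*(a + 2)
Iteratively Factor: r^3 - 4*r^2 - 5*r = (r)*(r^2 - 4*r - 5) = r*(r - 5)*(r + 1)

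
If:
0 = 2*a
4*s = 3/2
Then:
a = 0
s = 3/8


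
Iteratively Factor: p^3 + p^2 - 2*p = (p - 1)*(p^2 + 2*p) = p*(p - 1)*(p + 2)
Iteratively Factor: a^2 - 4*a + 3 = (a - 1)*(a - 3)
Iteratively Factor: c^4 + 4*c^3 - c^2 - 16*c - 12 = (c + 3)*(c^3 + c^2 - 4*c - 4) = (c + 2)*(c + 3)*(c^2 - c - 2) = (c + 1)*(c + 2)*(c + 3)*(c - 2)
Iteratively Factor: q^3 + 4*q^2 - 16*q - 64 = (q - 4)*(q^2 + 8*q + 16) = (q - 4)*(q + 4)*(q + 4)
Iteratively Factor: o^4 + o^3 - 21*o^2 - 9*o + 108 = (o + 4)*(o^3 - 3*o^2 - 9*o + 27) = (o + 3)*(o + 4)*(o^2 - 6*o + 9) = (o - 3)*(o + 3)*(o + 4)*(o - 3)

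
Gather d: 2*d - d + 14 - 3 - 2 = d + 9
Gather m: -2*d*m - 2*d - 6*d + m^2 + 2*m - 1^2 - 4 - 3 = -8*d + m^2 + m*(2 - 2*d) - 8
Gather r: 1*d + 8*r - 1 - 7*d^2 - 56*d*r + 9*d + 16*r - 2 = -7*d^2 + 10*d + r*(24 - 56*d) - 3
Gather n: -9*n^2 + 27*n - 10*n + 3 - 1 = -9*n^2 + 17*n + 2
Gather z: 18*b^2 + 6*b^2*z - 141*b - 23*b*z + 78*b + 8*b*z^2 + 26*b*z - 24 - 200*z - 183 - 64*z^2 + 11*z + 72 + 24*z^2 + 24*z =18*b^2 - 63*b + z^2*(8*b - 40) + z*(6*b^2 + 3*b - 165) - 135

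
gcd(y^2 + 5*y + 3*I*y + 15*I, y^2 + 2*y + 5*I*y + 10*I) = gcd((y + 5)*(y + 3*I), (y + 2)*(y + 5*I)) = 1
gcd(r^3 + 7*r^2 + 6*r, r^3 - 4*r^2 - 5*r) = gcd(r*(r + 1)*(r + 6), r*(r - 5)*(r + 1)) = r^2 + r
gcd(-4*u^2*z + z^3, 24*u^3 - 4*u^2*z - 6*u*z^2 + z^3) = -4*u^2 + z^2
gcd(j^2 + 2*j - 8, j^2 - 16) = j + 4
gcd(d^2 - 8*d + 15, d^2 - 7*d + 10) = d - 5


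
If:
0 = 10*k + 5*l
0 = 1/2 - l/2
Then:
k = -1/2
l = 1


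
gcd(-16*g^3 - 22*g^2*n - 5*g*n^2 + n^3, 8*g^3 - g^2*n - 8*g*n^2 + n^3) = 8*g^2 + 7*g*n - n^2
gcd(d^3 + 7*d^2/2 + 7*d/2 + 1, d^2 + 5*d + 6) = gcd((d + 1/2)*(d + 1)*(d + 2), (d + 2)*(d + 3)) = d + 2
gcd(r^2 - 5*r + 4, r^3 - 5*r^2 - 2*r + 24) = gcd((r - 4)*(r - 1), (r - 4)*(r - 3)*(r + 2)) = r - 4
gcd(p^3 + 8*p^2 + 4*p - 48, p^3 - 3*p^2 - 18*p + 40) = p^2 + 2*p - 8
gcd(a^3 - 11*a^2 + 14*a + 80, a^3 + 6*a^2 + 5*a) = 1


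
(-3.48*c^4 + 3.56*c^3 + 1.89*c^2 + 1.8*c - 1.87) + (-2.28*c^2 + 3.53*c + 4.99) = -3.48*c^4 + 3.56*c^3 - 0.39*c^2 + 5.33*c + 3.12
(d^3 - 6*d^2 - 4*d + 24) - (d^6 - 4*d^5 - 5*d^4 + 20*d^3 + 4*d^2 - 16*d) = -d^6 + 4*d^5 + 5*d^4 - 19*d^3 - 10*d^2 + 12*d + 24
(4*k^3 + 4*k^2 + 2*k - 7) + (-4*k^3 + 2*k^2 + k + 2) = 6*k^2 + 3*k - 5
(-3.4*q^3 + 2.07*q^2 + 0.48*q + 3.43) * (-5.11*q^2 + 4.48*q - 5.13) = 17.374*q^5 - 25.8097*q^4 + 24.2628*q^3 - 25.996*q^2 + 12.904*q - 17.5959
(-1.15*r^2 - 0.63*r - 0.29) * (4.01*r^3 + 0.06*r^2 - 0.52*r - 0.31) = -4.6115*r^5 - 2.5953*r^4 - 0.6027*r^3 + 0.6667*r^2 + 0.3461*r + 0.0899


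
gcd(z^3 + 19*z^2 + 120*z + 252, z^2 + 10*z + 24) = z + 6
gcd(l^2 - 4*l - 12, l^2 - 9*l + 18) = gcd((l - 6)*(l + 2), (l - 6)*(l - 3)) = l - 6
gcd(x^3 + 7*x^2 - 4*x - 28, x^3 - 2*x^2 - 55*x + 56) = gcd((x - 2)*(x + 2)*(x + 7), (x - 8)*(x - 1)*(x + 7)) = x + 7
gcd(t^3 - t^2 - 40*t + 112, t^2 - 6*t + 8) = t - 4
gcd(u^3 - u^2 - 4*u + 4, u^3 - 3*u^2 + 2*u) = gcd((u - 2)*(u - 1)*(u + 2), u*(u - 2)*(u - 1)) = u^2 - 3*u + 2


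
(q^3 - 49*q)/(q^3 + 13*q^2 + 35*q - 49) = q*(q - 7)/(q^2 + 6*q - 7)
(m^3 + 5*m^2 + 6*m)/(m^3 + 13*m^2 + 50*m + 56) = m*(m + 3)/(m^2 + 11*m + 28)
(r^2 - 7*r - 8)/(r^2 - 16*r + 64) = (r + 1)/(r - 8)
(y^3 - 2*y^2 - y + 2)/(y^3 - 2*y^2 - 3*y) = (y^2 - 3*y + 2)/(y*(y - 3))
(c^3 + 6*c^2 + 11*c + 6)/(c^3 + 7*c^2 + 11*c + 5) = (c^2 + 5*c + 6)/(c^2 + 6*c + 5)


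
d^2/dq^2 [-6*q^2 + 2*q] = -12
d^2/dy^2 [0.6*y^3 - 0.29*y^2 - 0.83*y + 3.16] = 3.6*y - 0.58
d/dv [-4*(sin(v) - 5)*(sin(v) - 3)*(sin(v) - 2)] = 4*(-3*sin(v)^2 + 20*sin(v) - 31)*cos(v)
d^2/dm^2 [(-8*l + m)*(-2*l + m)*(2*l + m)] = -16*l + 6*m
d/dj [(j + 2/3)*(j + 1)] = 2*j + 5/3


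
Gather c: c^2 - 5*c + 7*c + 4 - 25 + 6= c^2 + 2*c - 15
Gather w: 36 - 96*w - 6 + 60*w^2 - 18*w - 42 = 60*w^2 - 114*w - 12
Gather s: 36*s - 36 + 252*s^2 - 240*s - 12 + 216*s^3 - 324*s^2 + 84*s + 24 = 216*s^3 - 72*s^2 - 120*s - 24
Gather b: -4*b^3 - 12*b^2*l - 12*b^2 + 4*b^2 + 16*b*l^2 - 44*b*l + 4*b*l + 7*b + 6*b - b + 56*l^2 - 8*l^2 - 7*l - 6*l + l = -4*b^3 + b^2*(-12*l - 8) + b*(16*l^2 - 40*l + 12) + 48*l^2 - 12*l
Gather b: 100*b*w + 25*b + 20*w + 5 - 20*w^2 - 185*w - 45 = b*(100*w + 25) - 20*w^2 - 165*w - 40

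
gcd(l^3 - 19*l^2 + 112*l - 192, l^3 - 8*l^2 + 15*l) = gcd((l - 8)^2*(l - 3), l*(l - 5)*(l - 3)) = l - 3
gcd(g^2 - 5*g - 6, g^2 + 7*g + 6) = g + 1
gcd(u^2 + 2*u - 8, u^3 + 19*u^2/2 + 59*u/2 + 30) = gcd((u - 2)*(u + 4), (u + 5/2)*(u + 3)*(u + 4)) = u + 4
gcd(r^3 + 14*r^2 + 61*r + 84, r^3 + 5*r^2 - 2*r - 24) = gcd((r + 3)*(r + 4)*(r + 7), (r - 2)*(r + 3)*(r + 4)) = r^2 + 7*r + 12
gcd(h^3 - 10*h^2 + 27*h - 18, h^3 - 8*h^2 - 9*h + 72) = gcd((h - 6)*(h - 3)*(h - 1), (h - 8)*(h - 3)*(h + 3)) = h - 3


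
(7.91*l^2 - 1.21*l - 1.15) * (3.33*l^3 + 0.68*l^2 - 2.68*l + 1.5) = 26.3403*l^5 + 1.3495*l^4 - 25.8511*l^3 + 14.3258*l^2 + 1.267*l - 1.725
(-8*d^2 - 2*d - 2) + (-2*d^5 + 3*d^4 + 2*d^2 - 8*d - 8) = -2*d^5 + 3*d^4 - 6*d^2 - 10*d - 10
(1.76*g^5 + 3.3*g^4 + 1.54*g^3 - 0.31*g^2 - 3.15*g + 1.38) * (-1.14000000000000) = -2.0064*g^5 - 3.762*g^4 - 1.7556*g^3 + 0.3534*g^2 + 3.591*g - 1.5732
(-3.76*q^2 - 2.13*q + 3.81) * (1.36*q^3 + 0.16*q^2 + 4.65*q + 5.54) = -5.1136*q^5 - 3.4984*q^4 - 12.6432*q^3 - 30.1253*q^2 + 5.9163*q + 21.1074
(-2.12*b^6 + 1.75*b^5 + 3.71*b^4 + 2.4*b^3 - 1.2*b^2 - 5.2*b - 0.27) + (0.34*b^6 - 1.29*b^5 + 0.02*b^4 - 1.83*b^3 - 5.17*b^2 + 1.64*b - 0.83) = -1.78*b^6 + 0.46*b^5 + 3.73*b^4 + 0.57*b^3 - 6.37*b^2 - 3.56*b - 1.1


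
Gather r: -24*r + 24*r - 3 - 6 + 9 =0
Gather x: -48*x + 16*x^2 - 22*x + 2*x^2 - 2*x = 18*x^2 - 72*x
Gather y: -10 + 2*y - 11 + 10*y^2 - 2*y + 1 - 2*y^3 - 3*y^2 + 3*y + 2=-2*y^3 + 7*y^2 + 3*y - 18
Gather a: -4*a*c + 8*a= a*(8 - 4*c)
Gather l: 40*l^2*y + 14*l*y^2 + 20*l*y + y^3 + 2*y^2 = 40*l^2*y + l*(14*y^2 + 20*y) + y^3 + 2*y^2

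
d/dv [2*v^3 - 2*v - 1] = 6*v^2 - 2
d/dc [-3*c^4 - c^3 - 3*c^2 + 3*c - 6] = -12*c^3 - 3*c^2 - 6*c + 3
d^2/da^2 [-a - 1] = 0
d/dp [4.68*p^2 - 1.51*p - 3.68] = 9.36*p - 1.51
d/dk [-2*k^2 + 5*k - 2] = 5 - 4*k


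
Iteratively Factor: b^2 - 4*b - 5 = (b - 5)*(b + 1)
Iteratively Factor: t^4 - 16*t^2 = (t + 4)*(t^3 - 4*t^2) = (t - 4)*(t + 4)*(t^2) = t*(t - 4)*(t + 4)*(t)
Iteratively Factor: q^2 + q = (q + 1)*(q)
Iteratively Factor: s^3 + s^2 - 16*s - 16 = (s + 4)*(s^2 - 3*s - 4) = (s - 4)*(s + 4)*(s + 1)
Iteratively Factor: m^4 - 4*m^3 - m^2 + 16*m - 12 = (m + 2)*(m^3 - 6*m^2 + 11*m - 6) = (m - 2)*(m + 2)*(m^2 - 4*m + 3) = (m - 2)*(m - 1)*(m + 2)*(m - 3)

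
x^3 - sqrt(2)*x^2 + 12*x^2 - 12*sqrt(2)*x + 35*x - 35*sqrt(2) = (x + 5)*(x + 7)*(x - sqrt(2))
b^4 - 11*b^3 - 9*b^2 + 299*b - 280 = (b - 8)*(b - 7)*(b - 1)*(b + 5)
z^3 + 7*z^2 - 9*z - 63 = (z - 3)*(z + 3)*(z + 7)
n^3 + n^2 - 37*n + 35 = (n - 5)*(n - 1)*(n + 7)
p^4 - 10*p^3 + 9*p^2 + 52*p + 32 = (p - 8)*(p - 4)*(p + 1)^2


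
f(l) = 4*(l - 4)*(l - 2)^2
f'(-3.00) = 380.00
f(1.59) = -1.62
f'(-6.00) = 896.00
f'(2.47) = -4.87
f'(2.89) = -4.73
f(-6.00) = -2560.00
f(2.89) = -3.52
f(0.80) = -18.43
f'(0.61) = 45.43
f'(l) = 4*(l - 4)*(2*l - 4) + 4*(l - 2)^2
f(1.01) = -11.72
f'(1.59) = 8.58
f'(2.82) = -5.05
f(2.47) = -1.35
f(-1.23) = -218.26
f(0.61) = -26.20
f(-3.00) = -700.00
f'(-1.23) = 176.87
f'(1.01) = 27.60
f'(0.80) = 36.48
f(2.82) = -3.17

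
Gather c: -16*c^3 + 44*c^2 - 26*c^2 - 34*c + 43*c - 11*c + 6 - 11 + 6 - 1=-16*c^3 + 18*c^2 - 2*c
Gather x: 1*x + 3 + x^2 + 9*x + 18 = x^2 + 10*x + 21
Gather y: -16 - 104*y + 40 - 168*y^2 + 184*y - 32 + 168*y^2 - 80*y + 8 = 0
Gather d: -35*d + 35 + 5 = 40 - 35*d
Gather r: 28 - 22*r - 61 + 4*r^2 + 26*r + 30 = 4*r^2 + 4*r - 3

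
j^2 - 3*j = j*(j - 3)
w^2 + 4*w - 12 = (w - 2)*(w + 6)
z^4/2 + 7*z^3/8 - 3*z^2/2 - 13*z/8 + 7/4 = (z/2 + 1)*(z - 1)^2*(z + 7/4)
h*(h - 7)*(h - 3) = h^3 - 10*h^2 + 21*h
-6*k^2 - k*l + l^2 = (-3*k + l)*(2*k + l)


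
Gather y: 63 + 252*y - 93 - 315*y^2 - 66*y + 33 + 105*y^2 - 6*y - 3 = -210*y^2 + 180*y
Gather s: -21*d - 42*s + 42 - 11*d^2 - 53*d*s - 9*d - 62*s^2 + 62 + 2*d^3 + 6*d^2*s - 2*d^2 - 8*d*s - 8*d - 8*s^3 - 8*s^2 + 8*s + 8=2*d^3 - 13*d^2 - 38*d - 8*s^3 - 70*s^2 + s*(6*d^2 - 61*d - 34) + 112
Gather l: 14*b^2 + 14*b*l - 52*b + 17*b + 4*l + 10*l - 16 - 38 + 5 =14*b^2 - 35*b + l*(14*b + 14) - 49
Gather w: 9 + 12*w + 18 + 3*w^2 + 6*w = 3*w^2 + 18*w + 27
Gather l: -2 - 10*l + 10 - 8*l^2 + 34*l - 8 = -8*l^2 + 24*l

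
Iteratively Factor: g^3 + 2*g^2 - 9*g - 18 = (g - 3)*(g^2 + 5*g + 6) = (g - 3)*(g + 2)*(g + 3)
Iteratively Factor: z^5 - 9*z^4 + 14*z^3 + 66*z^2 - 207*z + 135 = (z + 3)*(z^4 - 12*z^3 + 50*z^2 - 84*z + 45) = (z - 3)*(z + 3)*(z^3 - 9*z^2 + 23*z - 15) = (z - 3)*(z - 1)*(z + 3)*(z^2 - 8*z + 15) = (z - 5)*(z - 3)*(z - 1)*(z + 3)*(z - 3)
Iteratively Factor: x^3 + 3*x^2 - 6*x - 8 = (x - 2)*(x^2 + 5*x + 4) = (x - 2)*(x + 1)*(x + 4)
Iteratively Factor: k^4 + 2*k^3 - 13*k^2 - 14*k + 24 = (k - 3)*(k^3 + 5*k^2 + 2*k - 8) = (k - 3)*(k + 4)*(k^2 + k - 2) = (k - 3)*(k + 2)*(k + 4)*(k - 1)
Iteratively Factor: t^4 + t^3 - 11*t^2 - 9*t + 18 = (t + 3)*(t^3 - 2*t^2 - 5*t + 6) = (t + 2)*(t + 3)*(t^2 - 4*t + 3) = (t - 3)*(t + 2)*(t + 3)*(t - 1)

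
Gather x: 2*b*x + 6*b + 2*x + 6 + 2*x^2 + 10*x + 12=6*b + 2*x^2 + x*(2*b + 12) + 18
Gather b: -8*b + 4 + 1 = 5 - 8*b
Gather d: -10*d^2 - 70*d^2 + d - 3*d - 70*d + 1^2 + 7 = -80*d^2 - 72*d + 8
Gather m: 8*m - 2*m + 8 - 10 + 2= 6*m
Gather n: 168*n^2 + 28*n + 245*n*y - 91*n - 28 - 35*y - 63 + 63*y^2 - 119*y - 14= 168*n^2 + n*(245*y - 63) + 63*y^2 - 154*y - 105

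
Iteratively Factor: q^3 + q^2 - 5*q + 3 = (q - 1)*(q^2 + 2*q - 3) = (q - 1)*(q + 3)*(q - 1)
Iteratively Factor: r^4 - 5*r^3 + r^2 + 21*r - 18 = (r - 3)*(r^3 - 2*r^2 - 5*r + 6) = (r - 3)*(r - 1)*(r^2 - r - 6) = (r - 3)*(r - 1)*(r + 2)*(r - 3)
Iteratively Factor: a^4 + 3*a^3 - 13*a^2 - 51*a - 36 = (a + 3)*(a^3 - 13*a - 12) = (a + 1)*(a + 3)*(a^2 - a - 12) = (a + 1)*(a + 3)^2*(a - 4)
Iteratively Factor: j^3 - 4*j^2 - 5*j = (j + 1)*(j^2 - 5*j) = j*(j + 1)*(j - 5)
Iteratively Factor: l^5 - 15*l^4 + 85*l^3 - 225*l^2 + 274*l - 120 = (l - 4)*(l^4 - 11*l^3 + 41*l^2 - 61*l + 30) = (l - 4)*(l - 3)*(l^3 - 8*l^2 + 17*l - 10) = (l - 4)*(l - 3)*(l - 2)*(l^2 - 6*l + 5) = (l - 4)*(l - 3)*(l - 2)*(l - 1)*(l - 5)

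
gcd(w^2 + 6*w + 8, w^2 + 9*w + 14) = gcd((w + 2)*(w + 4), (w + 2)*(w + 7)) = w + 2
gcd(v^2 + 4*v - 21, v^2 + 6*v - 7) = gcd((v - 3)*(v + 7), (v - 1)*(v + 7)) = v + 7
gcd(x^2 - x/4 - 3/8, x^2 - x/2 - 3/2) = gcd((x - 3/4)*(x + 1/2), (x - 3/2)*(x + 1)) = 1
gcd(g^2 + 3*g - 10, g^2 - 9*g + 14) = g - 2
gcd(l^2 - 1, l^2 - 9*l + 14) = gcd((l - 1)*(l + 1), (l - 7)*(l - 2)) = 1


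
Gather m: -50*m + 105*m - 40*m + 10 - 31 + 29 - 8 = 15*m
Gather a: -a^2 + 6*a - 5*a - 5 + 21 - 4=-a^2 + a + 12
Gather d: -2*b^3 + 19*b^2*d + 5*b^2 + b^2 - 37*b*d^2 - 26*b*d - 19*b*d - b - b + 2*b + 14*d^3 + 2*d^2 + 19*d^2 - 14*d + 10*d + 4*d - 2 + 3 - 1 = -2*b^3 + 6*b^2 + 14*d^3 + d^2*(21 - 37*b) + d*(19*b^2 - 45*b)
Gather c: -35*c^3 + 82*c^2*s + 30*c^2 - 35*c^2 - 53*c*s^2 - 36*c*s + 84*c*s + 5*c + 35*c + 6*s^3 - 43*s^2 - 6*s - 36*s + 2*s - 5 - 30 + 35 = -35*c^3 + c^2*(82*s - 5) + c*(-53*s^2 + 48*s + 40) + 6*s^3 - 43*s^2 - 40*s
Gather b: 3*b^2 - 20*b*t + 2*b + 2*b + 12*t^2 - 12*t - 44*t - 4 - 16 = 3*b^2 + b*(4 - 20*t) + 12*t^2 - 56*t - 20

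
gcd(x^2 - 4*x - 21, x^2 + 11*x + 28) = 1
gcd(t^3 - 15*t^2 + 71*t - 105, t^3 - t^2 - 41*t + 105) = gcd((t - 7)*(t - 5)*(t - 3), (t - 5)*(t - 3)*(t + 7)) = t^2 - 8*t + 15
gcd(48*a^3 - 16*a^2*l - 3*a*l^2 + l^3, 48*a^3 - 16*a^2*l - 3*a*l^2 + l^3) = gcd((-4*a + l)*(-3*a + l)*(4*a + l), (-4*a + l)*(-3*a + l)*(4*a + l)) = 48*a^3 - 16*a^2*l - 3*a*l^2 + l^3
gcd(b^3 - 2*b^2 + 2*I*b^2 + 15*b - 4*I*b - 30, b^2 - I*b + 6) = b - 3*I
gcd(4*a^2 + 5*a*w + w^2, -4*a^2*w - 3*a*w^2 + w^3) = a + w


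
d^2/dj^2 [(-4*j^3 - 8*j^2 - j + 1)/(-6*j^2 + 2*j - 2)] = (25*j^3 - 111*j^2 + 12*j + 11)/(27*j^6 - 27*j^5 + 36*j^4 - 19*j^3 + 12*j^2 - 3*j + 1)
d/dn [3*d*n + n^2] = 3*d + 2*n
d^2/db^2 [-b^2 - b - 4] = -2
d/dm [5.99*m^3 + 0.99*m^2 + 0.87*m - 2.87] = 17.97*m^2 + 1.98*m + 0.87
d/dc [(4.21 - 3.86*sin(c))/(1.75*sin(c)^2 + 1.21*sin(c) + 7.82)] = (6.755*sin(c)^2 - 14.735*sin(c) - 35.2793)*cos(c)/(3.0625*sin(c)^4 + 4.235*sin(c)^3 + 28.8341*sin(c)^2 + 18.9244*sin(c) + 61.1524)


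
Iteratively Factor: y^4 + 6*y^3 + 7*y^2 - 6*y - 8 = (y + 4)*(y^3 + 2*y^2 - y - 2) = (y - 1)*(y + 4)*(y^2 + 3*y + 2) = (y - 1)*(y + 2)*(y + 4)*(y + 1)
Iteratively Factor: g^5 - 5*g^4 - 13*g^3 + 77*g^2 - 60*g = (g - 5)*(g^4 - 13*g^2 + 12*g) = (g - 5)*(g - 1)*(g^3 + g^2 - 12*g) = g*(g - 5)*(g - 1)*(g^2 + g - 12) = g*(g - 5)*(g - 1)*(g + 4)*(g - 3)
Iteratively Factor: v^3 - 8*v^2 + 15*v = (v - 5)*(v^2 - 3*v) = v*(v - 5)*(v - 3)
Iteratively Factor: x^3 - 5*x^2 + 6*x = (x)*(x^2 - 5*x + 6) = x*(x - 2)*(x - 3)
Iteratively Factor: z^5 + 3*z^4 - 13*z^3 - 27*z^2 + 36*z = (z + 3)*(z^4 - 13*z^2 + 12*z) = (z - 1)*(z + 3)*(z^3 + z^2 - 12*z) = (z - 1)*(z + 3)*(z + 4)*(z^2 - 3*z) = z*(z - 1)*(z + 3)*(z + 4)*(z - 3)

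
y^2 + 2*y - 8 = (y - 2)*(y + 4)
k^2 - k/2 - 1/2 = (k - 1)*(k + 1/2)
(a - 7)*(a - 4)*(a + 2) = a^3 - 9*a^2 + 6*a + 56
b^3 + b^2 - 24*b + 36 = (b - 3)*(b - 2)*(b + 6)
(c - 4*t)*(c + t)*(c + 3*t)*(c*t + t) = c^4*t + c^3*t - 13*c^2*t^3 - 12*c*t^4 - 13*c*t^3 - 12*t^4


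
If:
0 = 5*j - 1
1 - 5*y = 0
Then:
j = 1/5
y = 1/5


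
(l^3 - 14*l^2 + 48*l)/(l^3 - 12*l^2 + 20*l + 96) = l/(l + 2)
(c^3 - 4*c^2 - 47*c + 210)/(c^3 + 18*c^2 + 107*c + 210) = (c^2 - 11*c + 30)/(c^2 + 11*c + 30)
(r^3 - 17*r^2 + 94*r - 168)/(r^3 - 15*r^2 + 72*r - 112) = (r - 6)/(r - 4)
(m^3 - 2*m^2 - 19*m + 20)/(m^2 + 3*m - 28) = (m^3 - 2*m^2 - 19*m + 20)/(m^2 + 3*m - 28)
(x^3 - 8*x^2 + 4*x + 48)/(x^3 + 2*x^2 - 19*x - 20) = (x^2 - 4*x - 12)/(x^2 + 6*x + 5)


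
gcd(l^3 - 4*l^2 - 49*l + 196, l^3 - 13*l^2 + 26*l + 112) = l - 7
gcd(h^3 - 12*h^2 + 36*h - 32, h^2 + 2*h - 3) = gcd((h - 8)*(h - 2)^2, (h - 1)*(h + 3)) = 1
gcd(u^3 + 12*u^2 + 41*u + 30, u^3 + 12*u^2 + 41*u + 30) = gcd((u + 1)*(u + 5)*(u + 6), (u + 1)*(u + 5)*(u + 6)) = u^3 + 12*u^2 + 41*u + 30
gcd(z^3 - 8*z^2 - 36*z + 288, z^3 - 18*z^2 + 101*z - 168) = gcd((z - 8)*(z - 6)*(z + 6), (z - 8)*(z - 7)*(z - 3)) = z - 8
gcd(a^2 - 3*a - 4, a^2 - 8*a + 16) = a - 4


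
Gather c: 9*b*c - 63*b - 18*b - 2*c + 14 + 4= -81*b + c*(9*b - 2) + 18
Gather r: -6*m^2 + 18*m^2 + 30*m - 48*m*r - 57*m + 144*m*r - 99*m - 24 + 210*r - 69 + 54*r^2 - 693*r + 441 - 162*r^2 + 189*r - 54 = 12*m^2 - 126*m - 108*r^2 + r*(96*m - 294) + 294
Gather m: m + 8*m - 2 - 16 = 9*m - 18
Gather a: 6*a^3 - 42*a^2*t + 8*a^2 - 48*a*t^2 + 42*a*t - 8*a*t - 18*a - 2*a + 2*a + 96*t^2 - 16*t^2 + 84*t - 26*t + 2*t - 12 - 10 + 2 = 6*a^3 + a^2*(8 - 42*t) + a*(-48*t^2 + 34*t - 18) + 80*t^2 + 60*t - 20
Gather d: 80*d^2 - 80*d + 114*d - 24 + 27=80*d^2 + 34*d + 3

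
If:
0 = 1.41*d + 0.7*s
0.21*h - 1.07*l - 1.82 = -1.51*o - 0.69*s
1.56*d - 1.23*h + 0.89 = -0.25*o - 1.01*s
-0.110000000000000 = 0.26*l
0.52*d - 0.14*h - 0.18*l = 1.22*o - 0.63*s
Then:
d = -0.53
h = 0.99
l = -0.42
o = 0.28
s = 1.08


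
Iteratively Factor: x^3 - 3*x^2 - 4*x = (x)*(x^2 - 3*x - 4) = x*(x - 4)*(x + 1)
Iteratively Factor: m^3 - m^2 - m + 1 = (m - 1)*(m^2 - 1) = (m - 1)^2*(m + 1)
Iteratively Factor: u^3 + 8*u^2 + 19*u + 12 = (u + 4)*(u^2 + 4*u + 3) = (u + 3)*(u + 4)*(u + 1)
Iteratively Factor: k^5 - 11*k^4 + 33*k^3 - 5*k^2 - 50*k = (k)*(k^4 - 11*k^3 + 33*k^2 - 5*k - 50) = k*(k - 2)*(k^3 - 9*k^2 + 15*k + 25) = k*(k - 5)*(k - 2)*(k^2 - 4*k - 5) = k*(k - 5)^2*(k - 2)*(k + 1)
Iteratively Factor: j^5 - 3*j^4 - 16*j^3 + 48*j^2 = (j)*(j^4 - 3*j^3 - 16*j^2 + 48*j) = j^2*(j^3 - 3*j^2 - 16*j + 48) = j^2*(j - 3)*(j^2 - 16) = j^2*(j - 3)*(j + 4)*(j - 4)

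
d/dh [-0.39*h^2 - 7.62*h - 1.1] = -0.78*h - 7.62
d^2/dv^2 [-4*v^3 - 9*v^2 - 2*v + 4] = -24*v - 18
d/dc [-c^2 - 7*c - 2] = -2*c - 7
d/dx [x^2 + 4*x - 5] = 2*x + 4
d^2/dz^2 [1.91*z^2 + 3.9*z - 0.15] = 3.82000000000000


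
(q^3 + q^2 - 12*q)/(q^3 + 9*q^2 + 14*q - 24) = q*(q - 3)/(q^2 + 5*q - 6)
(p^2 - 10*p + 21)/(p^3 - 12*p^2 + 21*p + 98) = (p - 3)/(p^2 - 5*p - 14)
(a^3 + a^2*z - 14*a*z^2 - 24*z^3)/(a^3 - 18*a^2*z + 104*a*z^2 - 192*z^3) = (a^2 + 5*a*z + 6*z^2)/(a^2 - 14*a*z + 48*z^2)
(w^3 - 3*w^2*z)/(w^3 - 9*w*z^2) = w/(w + 3*z)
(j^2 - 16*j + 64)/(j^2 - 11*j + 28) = (j^2 - 16*j + 64)/(j^2 - 11*j + 28)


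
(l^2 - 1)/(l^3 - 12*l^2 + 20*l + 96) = (l^2 - 1)/(l^3 - 12*l^2 + 20*l + 96)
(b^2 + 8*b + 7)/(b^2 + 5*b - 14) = (b + 1)/(b - 2)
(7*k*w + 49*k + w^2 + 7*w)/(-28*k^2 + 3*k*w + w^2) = (w + 7)/(-4*k + w)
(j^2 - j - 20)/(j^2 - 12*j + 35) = (j + 4)/(j - 7)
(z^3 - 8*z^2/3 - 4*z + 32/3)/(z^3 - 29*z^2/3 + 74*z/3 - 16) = (z^2 - 4)/(z^2 - 7*z + 6)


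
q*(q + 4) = q^2 + 4*q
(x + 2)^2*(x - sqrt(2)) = x^3 - sqrt(2)*x^2 + 4*x^2 - 4*sqrt(2)*x + 4*x - 4*sqrt(2)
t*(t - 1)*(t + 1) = t^3 - t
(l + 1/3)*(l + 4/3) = l^2 + 5*l/3 + 4/9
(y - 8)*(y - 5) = y^2 - 13*y + 40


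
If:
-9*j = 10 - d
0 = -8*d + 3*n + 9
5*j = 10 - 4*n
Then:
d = 248/101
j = -254/303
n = 1075/303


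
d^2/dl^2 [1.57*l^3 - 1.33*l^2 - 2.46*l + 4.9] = 9.42*l - 2.66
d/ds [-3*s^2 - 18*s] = -6*s - 18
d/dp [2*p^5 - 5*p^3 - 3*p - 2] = 10*p^4 - 15*p^2 - 3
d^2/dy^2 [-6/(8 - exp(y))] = 6*(exp(y) + 8)*exp(y)/(exp(y) - 8)^3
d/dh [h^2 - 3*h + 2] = 2*h - 3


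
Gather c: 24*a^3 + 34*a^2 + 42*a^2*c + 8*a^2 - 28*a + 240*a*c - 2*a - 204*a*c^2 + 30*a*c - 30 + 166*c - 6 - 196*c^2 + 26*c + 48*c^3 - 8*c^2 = 24*a^3 + 42*a^2 - 30*a + 48*c^3 + c^2*(-204*a - 204) + c*(42*a^2 + 270*a + 192) - 36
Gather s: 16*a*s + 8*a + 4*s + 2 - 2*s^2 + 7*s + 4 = 8*a - 2*s^2 + s*(16*a + 11) + 6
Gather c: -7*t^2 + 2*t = -7*t^2 + 2*t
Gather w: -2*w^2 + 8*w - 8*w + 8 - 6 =2 - 2*w^2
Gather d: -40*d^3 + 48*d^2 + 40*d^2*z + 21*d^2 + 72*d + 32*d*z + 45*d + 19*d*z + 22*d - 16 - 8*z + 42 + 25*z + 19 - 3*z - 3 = -40*d^3 + d^2*(40*z + 69) + d*(51*z + 139) + 14*z + 42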